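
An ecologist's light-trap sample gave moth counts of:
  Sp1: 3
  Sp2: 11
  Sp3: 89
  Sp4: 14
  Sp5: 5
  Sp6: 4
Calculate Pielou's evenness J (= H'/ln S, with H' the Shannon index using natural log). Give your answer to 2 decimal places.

Total N = 3+11+89+14+5+4 = 126, so the proportions are 0.0238, 0.0873, 0.7063, 0.1111, 0.0397, 0.0317 (working shown to 4 dp, full precision carried).
H' = −Σ pᵢ ln pᵢ = −((-0.0890) + (-0.2129) + (-0.2456) + (-0.2441) + (-0.1280) + (-0.1095)) = 1.0291.
With S = 6 species, ln S = 1.7918, so J = 1.0291/1.7918 = 0.5744, i.e. 0.57 to 2 decimal places.

0.57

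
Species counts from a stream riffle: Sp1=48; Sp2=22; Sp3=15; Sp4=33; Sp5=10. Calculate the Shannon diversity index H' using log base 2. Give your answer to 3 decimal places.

Total N = 48+22+15+33+10 = 128, so the proportions are 0.375, 0.17188, 0.11719, 0.25781, 0.07812 (working shown to 5 dp, full precision carried).
Each pᵢ log₂ pᵢ term: 0.375×(-1.41504)=-0.53064, 0.17188×(-2.54057)=-0.43666, 0.11719×(-3.09311)=-0.36247, 0.25781×(-1.95561)=-0.50418, 0.07812×(-3.67807)=-0.28735.
Sum = -2.12130, so H' = 2.121.

2.121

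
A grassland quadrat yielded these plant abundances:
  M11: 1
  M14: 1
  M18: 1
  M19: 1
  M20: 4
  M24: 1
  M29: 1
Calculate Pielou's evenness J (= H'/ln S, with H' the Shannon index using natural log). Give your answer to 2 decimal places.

Total N = 1+1+1+1+4+1+1 = 10, so the proportions are 0.1, 0.1, 0.1, 0.1, 0.4, 0.1, 0.1 (working shown to 4 dp, full precision carried).
H' = −Σ pᵢ ln pᵢ = −((-0.2303) + (-0.2303) + (-0.2303) + (-0.2303) + (-0.3665) + (-0.2303) + (-0.2303)) = 1.7481.
With S = 7 species, ln S = 1.9459, so J = 1.7481/1.9459 = 0.8983, i.e. 0.90 to 2 decimal places.

0.90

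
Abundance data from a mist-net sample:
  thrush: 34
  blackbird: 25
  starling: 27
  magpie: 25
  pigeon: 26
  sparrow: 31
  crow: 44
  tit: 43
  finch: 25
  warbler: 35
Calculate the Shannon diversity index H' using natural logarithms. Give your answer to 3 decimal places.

2.279

Total N = 34+25+27+25+26+31+44+43+25+35 = 315, so the proportions are 0.10794, 0.07937, 0.08571, 0.07937, 0.08254, 0.09841, 0.13968, 0.13651, 0.07937, 0.11111 (working shown to 5 dp, full precision carried).
Each pᵢ ln pᵢ term: 0.10794×(-2.22621)=-0.24029, 0.07937×(-2.53370)=-0.20109, 0.08571×(-2.45674)=-0.21058, 0.07937×(-2.53370)=-0.20109, 0.08254×(-2.49448)=-0.20589, 0.09841×(-2.31859)=-0.22818, 0.13968×(-1.96838)=-0.27495, 0.13651×(-1.99137)=-0.27184, 0.07937×(-2.53370)=-0.20109, 0.11111×(-2.19722)=-0.24414.
Sum = -2.27912, so H' = 2.279.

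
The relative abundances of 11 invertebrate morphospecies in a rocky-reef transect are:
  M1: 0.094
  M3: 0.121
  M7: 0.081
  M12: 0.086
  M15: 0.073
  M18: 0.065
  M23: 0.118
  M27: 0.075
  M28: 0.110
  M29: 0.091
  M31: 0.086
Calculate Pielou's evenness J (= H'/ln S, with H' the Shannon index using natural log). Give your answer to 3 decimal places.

0.992

H' = −Σ pᵢ ln pᵢ = −((-0.22226) + (-0.25555) + (-0.20358) + (-0.21099) + (-0.19106) + (-0.17767) + (-0.25217) + (-0.19427) + (-0.24280) + (-0.21812) + (-0.21099)) = 2.37946 (working shown to 5 dp, full precision carried).
With S = 11 species, ln S = 2.39790, so J = 2.37946/2.39790 = 0.99231, i.e. 0.992 to 3 decimal places.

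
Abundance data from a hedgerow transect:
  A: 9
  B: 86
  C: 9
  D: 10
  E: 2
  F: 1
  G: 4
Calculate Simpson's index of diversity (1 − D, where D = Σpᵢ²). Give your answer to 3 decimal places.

Total N = 9+86+9+10+2+1+4 = 121, so the proportions are 0.07438, 0.71074, 0.07438, 0.08264, 0.01653, 0.00826, 0.03306 (working shown to 5 dp, full precision carried).
D = 0.07438² + 0.71074² + 0.07438² + 0.08264² + 0.01653² + 0.00826² + 0.03306² = 0.00553 + 0.50516 + 0.00553 + 0.00683 + 0.00027 + 0.00007 + 0.00109 = 0.52449.
So 1 − D = 0.47551, i.e. 0.476 to 3 decimal places.

0.476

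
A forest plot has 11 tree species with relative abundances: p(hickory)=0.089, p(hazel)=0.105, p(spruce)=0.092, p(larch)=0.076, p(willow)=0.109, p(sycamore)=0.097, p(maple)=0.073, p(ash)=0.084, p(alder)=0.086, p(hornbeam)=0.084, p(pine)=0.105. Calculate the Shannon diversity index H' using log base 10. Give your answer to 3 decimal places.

Each pᵢ log₁₀ pᵢ term (working shown to 5 dp, full precision carried): 0.089×(-1.05061)=-0.09350, 0.105×(-0.97881)=-0.10278, 0.092×(-1.03621)=-0.09533, 0.076×(-1.11919)=-0.08506, 0.109×(-0.96257)=-0.10492, 0.097×(-1.01323)=-0.09828, 0.073×(-1.13668)=-0.08298, 0.084×(-1.07572)=-0.09036, 0.086×(-1.06550)=-0.09163, 0.084×(-1.07572)=-0.09036, 0.105×(-0.97881)=-0.10278.
Sum = -1.03798, so H' = 1.038.

1.038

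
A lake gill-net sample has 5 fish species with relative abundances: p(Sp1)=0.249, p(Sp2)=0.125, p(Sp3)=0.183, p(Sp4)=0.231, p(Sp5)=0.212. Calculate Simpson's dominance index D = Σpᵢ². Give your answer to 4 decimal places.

0.2094

D = 0.249² + 0.125² + 0.183² + 0.231² + 0.212² = 0.062001 + 0.015625 + 0.033489 + 0.053361 + 0.044944 = 0.209420 (working shown to 6 dp, full precision carried).
To 4 decimal places, D = 0.2094.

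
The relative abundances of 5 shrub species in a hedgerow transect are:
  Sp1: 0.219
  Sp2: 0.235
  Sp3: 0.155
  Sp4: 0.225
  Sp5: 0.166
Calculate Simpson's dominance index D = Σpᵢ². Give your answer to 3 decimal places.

0.205

D = 0.219² + 0.235² + 0.155² + 0.225² + 0.166² = 0.04796 + 0.05522 + 0.02403 + 0.05063 + 0.02756 = 0.20539 (working shown to 5 dp, full precision carried).
To 3 decimal places, D = 0.205.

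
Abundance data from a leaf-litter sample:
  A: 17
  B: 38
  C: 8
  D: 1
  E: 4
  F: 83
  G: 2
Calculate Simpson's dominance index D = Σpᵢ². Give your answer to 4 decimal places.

Total N = 17+38+8+1+4+83+2 = 153, so the proportions are 0.111111, 0.248366, 0.052288, 0.006536, 0.026144, 0.542484, 0.013072 (working shown to 6 dp, full precision carried).
D = 0.111111² + 0.248366² + 0.052288² + 0.006536² + 0.026144² + 0.542484² + 0.013072² = 0.012346 + 0.061686 + 0.002734 + 0.000043 + 0.000683 + 0.294289 + 0.000171 = 0.371951.
To 4 decimal places, D = 0.3720.

0.3720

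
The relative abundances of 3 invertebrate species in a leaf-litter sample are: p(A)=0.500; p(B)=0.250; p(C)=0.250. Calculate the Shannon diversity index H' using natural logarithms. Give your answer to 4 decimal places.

Each pᵢ ln pᵢ term (working shown to 6 dp, full precision carried): 0.5×(-0.693147)=-0.346574, 0.25×(-1.386294)=-0.346574, 0.25×(-1.386294)=-0.346574.
Sum = -1.039721, so H' = 1.0397.

1.0397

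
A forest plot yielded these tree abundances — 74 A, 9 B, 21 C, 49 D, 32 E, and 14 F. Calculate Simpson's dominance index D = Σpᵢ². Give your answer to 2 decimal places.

0.24

Total N = 74+9+21+49+32+14 = 199, so the proportions are 0.3719, 0.0452, 0.1055, 0.2462, 0.1608, 0.0704 (working shown to 4 dp, full precision carried).
D = 0.3719² + 0.0452² + 0.1055² + 0.2462² + 0.1608² + 0.0704² = 0.1383 + 0.0020 + 0.0111 + 0.0606 + 0.0259 + 0.0049 = 0.2429.
To 2 decimal places, D = 0.24.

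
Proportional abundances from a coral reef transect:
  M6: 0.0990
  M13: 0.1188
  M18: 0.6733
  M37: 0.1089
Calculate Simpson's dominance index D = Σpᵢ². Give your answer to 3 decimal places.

D = 0.099² + 0.1188² + 0.6733² + 0.1089² = 0.00980 + 0.01411 + 0.45333 + 0.01186 = 0.48911 (working shown to 5 dp, full precision carried).
To 3 decimal places, D = 0.489.

0.489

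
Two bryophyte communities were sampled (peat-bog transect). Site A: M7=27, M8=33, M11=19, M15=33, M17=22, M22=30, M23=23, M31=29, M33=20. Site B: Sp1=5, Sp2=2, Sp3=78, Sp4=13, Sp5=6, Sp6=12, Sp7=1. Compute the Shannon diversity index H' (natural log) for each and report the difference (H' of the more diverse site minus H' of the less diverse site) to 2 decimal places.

Site A: N=236, proportions 0.1144, 0.1398, 0.0805, 0.1398, 0.0932, 0.1271, 0.0975, 0.1229, 0.0847, giving H' = 2.1781 (working shown to 4 dp, full precision carried).
Site B: N=117, proportions 0.0427, 0.0171, 0.6667, 0.1111, 0.0513, 0.1026, 0.0085, giving H' = 1.1453.
Difference = |2.1781 − 1.1453| = 1.0328, i.e. 1.03 to 2 decimal places.

1.03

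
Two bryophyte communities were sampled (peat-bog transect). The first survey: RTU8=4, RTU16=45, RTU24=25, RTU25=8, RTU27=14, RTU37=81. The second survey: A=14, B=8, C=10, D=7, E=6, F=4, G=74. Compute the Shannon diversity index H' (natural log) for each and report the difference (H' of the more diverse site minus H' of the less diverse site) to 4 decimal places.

0.0520

The first survey: N=177, proportions 0.022599, 0.254237, 0.141243, 0.045198, 0.079096, 0.457627, giving H' = 1.408638 (working shown to 6 dp, full precision carried).
The second survey: N=123, proportions 0.113821, 0.065041, 0.081301, 0.056911, 0.04878, 0.03252, 0.601626, giving H' = 1.356688.
Difference = |1.408638 − 1.356688| = 0.051950, i.e. 0.0520 to 4 decimal places.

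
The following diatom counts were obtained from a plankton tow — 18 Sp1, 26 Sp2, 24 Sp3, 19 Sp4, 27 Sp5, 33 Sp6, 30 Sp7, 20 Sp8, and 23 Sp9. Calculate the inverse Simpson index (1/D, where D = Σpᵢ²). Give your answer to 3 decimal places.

Total N = 18+26+24+19+27+33+30+20+23 = 220, so the proportions are 0.0818182, 0.1181818, 0.1090909, 0.0863636, 0.1227273, 0.15, 0.1363636, 0.0909091, 0.1045455 (working shown to 7 dp, full precision carried).
D = 0.0818182² + 0.1181818² + 0.1090909² + 0.0863636² + 0.1227273² + 0.15² + 0.1363636² + 0.0909091² + 0.1045455² = 0.0066942 + 0.0139669 + 0.0119008 + 0.0074587 + 0.0150620 + 0.0225000 + 0.0185950 + 0.0082645 + 0.0109298 = 0.1153719.
So 1/D = 8.66762, i.e. 8.668 to 3 decimal places.

8.668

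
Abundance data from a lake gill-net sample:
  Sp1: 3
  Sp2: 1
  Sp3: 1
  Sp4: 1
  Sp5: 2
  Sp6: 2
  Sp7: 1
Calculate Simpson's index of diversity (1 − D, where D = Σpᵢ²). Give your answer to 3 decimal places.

0.826

Total N = 3+1+1+1+2+2+1 = 11, so the proportions are 0.27273, 0.09091, 0.09091, 0.09091, 0.18182, 0.18182, 0.09091 (working shown to 5 dp, full precision carried).
D = 0.27273² + 0.09091² + 0.09091² + 0.09091² + 0.18182² + 0.18182² + 0.09091² = 0.07438 + 0.00826 + 0.00826 + 0.00826 + 0.03306 + 0.03306 + 0.00826 = 0.17355.
So 1 − D = 0.82645, i.e. 0.826 to 3 decimal places.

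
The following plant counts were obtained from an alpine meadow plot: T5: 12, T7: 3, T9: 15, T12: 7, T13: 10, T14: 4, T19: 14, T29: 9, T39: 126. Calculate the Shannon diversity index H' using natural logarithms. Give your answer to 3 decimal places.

Total N = 12+3+15+7+10+4+14+9+126 = 200, so the proportions are 0.06, 0.015, 0.075, 0.035, 0.05, 0.02, 0.07, 0.045, 0.63 (working shown to 5 dp, full precision carried).
Each pᵢ ln pᵢ term: 0.06×(-2.81341)=-0.16880, 0.015×(-4.19971)=-0.06300, 0.075×(-2.59027)=-0.19427, 0.035×(-3.35241)=-0.11733, 0.05×(-2.99573)=-0.14979, 0.02×(-3.91202)=-0.07824, 0.07×(-2.65926)=-0.18615, 0.045×(-3.10109)=-0.13955, 0.63×(-0.46204)=-0.29108.
Sum = -1.38821, so H' = 1.388.

1.388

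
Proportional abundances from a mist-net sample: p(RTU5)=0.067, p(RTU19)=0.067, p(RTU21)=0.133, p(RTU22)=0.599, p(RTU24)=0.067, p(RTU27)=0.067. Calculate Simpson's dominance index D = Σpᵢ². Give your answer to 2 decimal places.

D = 0.067² + 0.067² + 0.133² + 0.599² + 0.067² + 0.067² = 0.0045 + 0.0045 + 0.0177 + 0.3588 + 0.0045 + 0.0045 = 0.3944 (working shown to 4 dp, full precision carried).
To 2 decimal places, D = 0.39.

0.39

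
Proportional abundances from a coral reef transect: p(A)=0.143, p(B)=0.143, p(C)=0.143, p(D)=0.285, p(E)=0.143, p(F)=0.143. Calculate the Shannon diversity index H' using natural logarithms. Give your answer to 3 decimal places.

Each pᵢ ln pᵢ term (working shown to 5 dp, full precision carried): 0.143×(-1.94491)=-0.27812, 0.143×(-1.94491)=-0.27812, 0.143×(-1.94491)=-0.27812, 0.285×(-1.25527)=-0.35775, 0.143×(-1.94491)=-0.27812, 0.143×(-1.94491)=-0.27812.
Sum = -1.74836, so H' = 1.748.

1.748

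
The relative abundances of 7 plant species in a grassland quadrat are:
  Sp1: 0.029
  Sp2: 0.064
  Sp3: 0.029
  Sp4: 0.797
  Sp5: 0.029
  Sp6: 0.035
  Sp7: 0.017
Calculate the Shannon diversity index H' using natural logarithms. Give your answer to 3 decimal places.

0.851

Each pᵢ ln pᵢ term (working shown to 5 dp, full precision carried): 0.029×(-3.54046)=-0.10267, 0.064×(-2.74887)=-0.17593, 0.029×(-3.54046)=-0.10267, 0.797×(-0.22690)=-0.18084, 0.029×(-3.54046)=-0.10267, 0.035×(-3.35241)=-0.11733, 0.017×(-4.07454)=-0.06927.
Sum = -0.85139, so H' = 0.851.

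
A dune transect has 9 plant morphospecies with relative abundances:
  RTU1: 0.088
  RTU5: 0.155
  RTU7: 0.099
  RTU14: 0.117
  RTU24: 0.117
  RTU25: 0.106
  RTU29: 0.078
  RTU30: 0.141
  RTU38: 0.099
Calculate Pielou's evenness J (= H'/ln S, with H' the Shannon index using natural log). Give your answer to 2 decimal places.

H' = −Σ pᵢ ln pᵢ = −((-0.2139) + (-0.2890) + (-0.2290) + (-0.2510) + (-0.2510) + (-0.2379) + (-0.1990) + (-0.2762) + (-0.2290)) = 2.1759 (working shown to 4 dp, full precision carried).
With S = 9 species, ln S = 2.1972, so J = 2.1759/2.1972 = 0.9903, i.e. 0.99 to 2 decimal places.

0.99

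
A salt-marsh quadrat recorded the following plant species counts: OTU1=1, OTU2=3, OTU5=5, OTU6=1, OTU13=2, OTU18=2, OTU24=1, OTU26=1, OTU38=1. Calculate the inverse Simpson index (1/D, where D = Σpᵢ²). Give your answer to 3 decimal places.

6.149

Total N = 1+3+5+1+2+2+1+1+1 = 17, so the proportions are 0.0588235, 0.1764706, 0.2941176, 0.0588235, 0.1176471, 0.1176471, 0.0588235, 0.0588235, 0.0588235 (working shown to 7 dp, full precision carried).
D = 0.0588235² + 0.1764706² + 0.2941176² + 0.0588235² + 0.1176471² + 0.1176471² + 0.0588235² + 0.0588235² + 0.0588235² = 0.0034602 + 0.0311419 + 0.0865052 + 0.0034602 + 0.0138408 + 0.0138408 + 0.0034602 + 0.0034602 + 0.0034602 = 0.1626298.
So 1/D = 6.14894, i.e. 6.149 to 3 decimal places.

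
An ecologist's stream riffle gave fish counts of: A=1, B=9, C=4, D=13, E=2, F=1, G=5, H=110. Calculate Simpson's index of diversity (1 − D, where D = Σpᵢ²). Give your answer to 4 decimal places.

Total N = 1+9+4+13+2+1+5+110 = 145, so the proportions are 0.006897, 0.062069, 0.027586, 0.089655, 0.013793, 0.006897, 0.034483, 0.758621 (working shown to 6 dp, full precision carried).
D = 0.006897² + 0.062069² + 0.027586² + 0.089655² + 0.013793² + 0.006897² + 0.034483² + 0.758621² = 0.000048 + 0.003853 + 0.000761 + 0.008038 + 0.000190 + 0.000048 + 0.001189 + 0.575505 = 0.589631.
So 1 − D = 0.410369, i.e. 0.4104 to 4 decimal places.

0.4104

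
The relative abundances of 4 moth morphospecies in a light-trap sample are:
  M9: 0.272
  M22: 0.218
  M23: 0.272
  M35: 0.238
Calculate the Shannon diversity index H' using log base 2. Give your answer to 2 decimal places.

Each pᵢ log₂ pᵢ term (working shown to 4 dp, full precision carried): 0.272×(-1.8783)=-0.5109, 0.218×(-2.1976)=-0.4791, 0.272×(-1.8783)=-0.5109, 0.238×(-2.0710)=-0.4929.
Sum = -1.9938, so H' = 1.99.

1.99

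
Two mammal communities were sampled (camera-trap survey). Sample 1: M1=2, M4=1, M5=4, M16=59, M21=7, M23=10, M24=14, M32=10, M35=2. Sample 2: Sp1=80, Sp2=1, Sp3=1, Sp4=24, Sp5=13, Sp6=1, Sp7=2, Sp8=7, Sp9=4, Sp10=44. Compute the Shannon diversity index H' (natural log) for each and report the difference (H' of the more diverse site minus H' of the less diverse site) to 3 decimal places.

0.002

Sample 1: N=109, proportions 0.01835, 0.00917, 0.0367, 0.54128, 0.06422, 0.09174, 0.12844, 0.09174, 0.01835, giving H' = 1.52151 (working shown to 5 dp, full precision carried).
Sample 2: N=177, proportions 0.45198, 0.00565, 0.00565, 0.13559, 0.07345, 0.00565, 0.0113, 0.03955, 0.0226, 0.24859, giving H' = 1.51944.
Difference = |1.52151 − 1.51944| = 0.00207, i.e. 0.002 to 3 decimal places.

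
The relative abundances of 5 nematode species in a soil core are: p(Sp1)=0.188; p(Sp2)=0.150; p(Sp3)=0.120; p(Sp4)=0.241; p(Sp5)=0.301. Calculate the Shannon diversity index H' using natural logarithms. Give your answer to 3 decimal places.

1.558

Each pᵢ ln pᵢ term (working shown to 5 dp, full precision carried): 0.188×(-1.67131)=-0.31421, 0.15×(-1.89712)=-0.28457, 0.12×(-2.12026)=-0.25443, 0.241×(-1.42296)=-0.34293, 0.301×(-1.20065)=-0.36139.
Sum = -1.55753, so H' = 1.558.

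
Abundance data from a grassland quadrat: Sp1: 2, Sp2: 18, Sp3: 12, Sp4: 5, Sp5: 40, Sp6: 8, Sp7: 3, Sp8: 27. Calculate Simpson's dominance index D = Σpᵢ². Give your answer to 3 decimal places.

Total N = 2+18+12+5+40+8+3+27 = 115, so the proportions are 0.01739, 0.15652, 0.10435, 0.04348, 0.34783, 0.06957, 0.02609, 0.23478 (working shown to 5 dp, full precision carried).
D = 0.01739² + 0.15652² + 0.10435² + 0.04348² + 0.34783² + 0.06957² + 0.02609² + 0.23478² = 0.00030 + 0.02450 + 0.01089 + 0.00189 + 0.12098 + 0.00484 + 0.00068 + 0.05512 = 0.21921.
To 3 decimal places, D = 0.219.

0.219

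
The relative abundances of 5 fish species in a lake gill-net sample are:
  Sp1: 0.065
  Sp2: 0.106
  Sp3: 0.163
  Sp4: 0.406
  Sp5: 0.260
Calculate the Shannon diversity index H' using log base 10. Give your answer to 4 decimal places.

0.6199

Each pᵢ log₁₀ pᵢ term (working shown to 6 dp, full precision carried): 0.065×(-1.187087)=-0.077161, 0.106×(-0.974694)=-0.103318, 0.163×(-0.787812)=-0.128413, 0.406×(-0.391474)=-0.158938, 0.26×(-0.585027)=-0.152107.
Sum = -0.619937, so H' = 0.6199.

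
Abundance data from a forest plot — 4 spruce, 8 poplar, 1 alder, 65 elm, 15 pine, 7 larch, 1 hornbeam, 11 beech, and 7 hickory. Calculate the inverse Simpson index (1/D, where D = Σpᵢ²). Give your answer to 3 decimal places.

Total N = 4+8+1+65+15+7+1+11+7 = 119, so the proportions are 0.033613, 0.067227, 0.008403, 0.546218, 0.12605, 0.058824, 0.008403, 0.092437, 0.058824 (working shown to 6 dp, full precision carried).
D = 0.033613² + 0.067227² + 0.008403² + 0.546218² + 0.12605² + 0.058824² + 0.008403² + 0.092437² + 0.058824² = 0.001130 + 0.004519 + 0.000071 + 0.298355 + 0.015889 + 0.003460 + 0.000071 + 0.008545 + 0.003460 = 0.335499.
So 1/D = 2.98064, i.e. 2.981 to 3 decimal places.

2.981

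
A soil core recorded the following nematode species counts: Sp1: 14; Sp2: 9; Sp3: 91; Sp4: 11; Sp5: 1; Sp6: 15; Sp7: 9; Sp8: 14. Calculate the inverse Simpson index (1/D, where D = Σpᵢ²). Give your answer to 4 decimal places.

2.9292

Total N = 14+9+91+11+1+15+9+14 = 164, so the proportions are 0.0853659, 0.054878, 0.554878, 0.0670732, 0.0060976, 0.0914634, 0.054878, 0.0853659 (working shown to 7 dp, full precision carried).
D = 0.0853659² + 0.054878² + 0.554878² + 0.0670732² + 0.0060976² + 0.0914634² + 0.054878² + 0.0853659² = 0.0072873 + 0.0030116 + 0.3078896 + 0.0044988 + 0.0000372 + 0.0083656 + 0.0030116 + 0.0072873 = 0.3413891.
So 1/D = 2.929209, i.e. 2.9292 to 4 decimal places.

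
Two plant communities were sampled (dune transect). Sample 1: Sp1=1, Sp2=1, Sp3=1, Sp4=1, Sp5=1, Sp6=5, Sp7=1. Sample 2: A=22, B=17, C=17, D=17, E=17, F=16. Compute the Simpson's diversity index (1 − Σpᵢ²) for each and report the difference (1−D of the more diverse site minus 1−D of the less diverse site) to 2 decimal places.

Sample 1: N=11, proportions 0.0909, 0.0909, 0.0909, 0.0909, 0.0909, 0.4545, 0.0909, giving 1−D = 0.7438 (working shown to 4 dp, full precision carried).
Sample 2: N=106, proportions 0.2075, 0.1604, 0.1604, 0.1604, 0.1604, 0.1509, giving 1−D = 0.8313.
Difference = |0.7438 − 0.8313| = 0.0875, i.e. 0.09 to 2 decimal places.

0.09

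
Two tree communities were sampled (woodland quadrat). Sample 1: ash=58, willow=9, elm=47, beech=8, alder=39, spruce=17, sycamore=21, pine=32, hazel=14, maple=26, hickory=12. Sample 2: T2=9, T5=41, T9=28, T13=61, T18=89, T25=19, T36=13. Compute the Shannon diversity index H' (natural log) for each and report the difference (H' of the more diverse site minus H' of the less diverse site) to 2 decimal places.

0.52

Sample 1: N=283, proportions 0.2049, 0.0318, 0.1661, 0.0283, 0.1378, 0.0601, 0.0742, 0.1131, 0.0495, 0.0919, 0.0424, giving H' = 2.2171 (working shown to 4 dp, full precision carried).
Sample 2: N=260, proportions 0.0346, 0.1577, 0.1077, 0.2346, 0.3423, 0.0731, 0.05, giving H' = 1.6958.
Difference = |2.2171 − 1.6958| = 0.5213, i.e. 0.52 to 2 decimal places.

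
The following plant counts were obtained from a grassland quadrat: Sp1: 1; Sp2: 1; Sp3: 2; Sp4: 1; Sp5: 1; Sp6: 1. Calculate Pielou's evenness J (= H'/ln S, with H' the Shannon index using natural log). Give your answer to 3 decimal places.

Total N = 1+1+2+1+1+1 = 7, so the proportions are 0.14286, 0.14286, 0.28571, 0.14286, 0.14286, 0.14286 (working shown to 5 dp, full precision carried).
H' = −Σ pᵢ ln pᵢ = −((-0.27799) + (-0.27799) + (-0.35793) + (-0.27799) + (-0.27799) + (-0.27799)) = 1.74787.
With S = 6 species, ln S = 1.79176, so J = 1.74787/1.79176 = 0.97550, i.e. 0.976 to 3 decimal places.

0.976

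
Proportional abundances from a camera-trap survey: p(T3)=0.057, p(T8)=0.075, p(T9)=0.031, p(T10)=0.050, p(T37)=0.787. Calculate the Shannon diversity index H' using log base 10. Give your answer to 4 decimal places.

Each pᵢ log₁₀ pᵢ term (working shown to 6 dp, full precision carried): 0.057×(-1.244125)=-0.070915, 0.075×(-1.124939)=-0.084370, 0.031×(-1.508638)=-0.046768, 0.05×(-1.301030)=-0.065051, 0.787×(-0.104025)=-0.081868.
Sum = -0.348973, so H' = 0.3490.

0.3490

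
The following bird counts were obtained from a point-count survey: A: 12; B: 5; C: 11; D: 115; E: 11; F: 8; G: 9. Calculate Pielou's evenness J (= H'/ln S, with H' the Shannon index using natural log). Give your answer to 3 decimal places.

0.621

Total N = 12+5+11+115+11+8+9 = 171, so the proportions are 0.07018, 0.02924, 0.06433, 0.67251, 0.06433, 0.04678, 0.05263 (working shown to 5 dp, full precision carried).
H' = −Σ pᵢ ln pᵢ = −((-0.18644) + (-0.10328) + (-0.17650) + (-0.26681) + (-0.17650) + (-0.14326) + (-0.15497)) = 1.20776.
With S = 7 species, ln S = 1.94591, so J = 1.20776/1.94591 = 0.62067, i.e. 0.621 to 3 decimal places.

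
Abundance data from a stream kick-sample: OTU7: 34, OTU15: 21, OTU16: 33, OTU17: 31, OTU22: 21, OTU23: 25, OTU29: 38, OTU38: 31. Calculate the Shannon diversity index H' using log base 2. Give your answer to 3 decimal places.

2.970

Total N = 34+21+33+31+21+25+38+31 = 234, so the proportions are 0.1453, 0.08974, 0.14103, 0.13248, 0.08974, 0.10684, 0.16239, 0.13248 (working shown to 5 dp, full precision carried).
Each pᵢ log₂ pᵢ term: 0.1453×(-2.78290)=-0.40435, 0.08974×(-3.47805)=-0.31213, 0.14103×(-2.82597)=-0.39853, 0.13248×(-2.91617)=-0.38633, 0.08974×(-3.47805)=-0.31213, 0.10684×(-3.22651)=-0.34471, 0.16239×(-2.62244)=-0.42587, 0.13248×(-2.91617)=-0.38633.
Sum = -2.97039, so H' = 2.970.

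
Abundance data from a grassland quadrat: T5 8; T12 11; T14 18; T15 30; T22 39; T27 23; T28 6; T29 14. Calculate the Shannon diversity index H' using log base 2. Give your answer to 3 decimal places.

Total N = 8+11+18+30+39+23+6+14 = 149, so the proportions are 0.05369, 0.07383, 0.12081, 0.20134, 0.26174, 0.15436, 0.04027, 0.09396 (working shown to 5 dp, full precision carried).
Each pᵢ log₂ pᵢ term: 0.05369×(-4.21917)=-0.22653, 0.07383×(-3.75974)=-0.27756, 0.12081×(-3.04924)=-0.36836, 0.20134×(-2.31228)=-0.46556, 0.26174×(-1.93377)=-0.50615, 0.15436×(-2.69561)=-0.41610, 0.04027×(-4.63421)=-0.18661, 0.09396×(-3.41181)=-0.32057.
Sum = -2.76746, so H' = 2.767.

2.767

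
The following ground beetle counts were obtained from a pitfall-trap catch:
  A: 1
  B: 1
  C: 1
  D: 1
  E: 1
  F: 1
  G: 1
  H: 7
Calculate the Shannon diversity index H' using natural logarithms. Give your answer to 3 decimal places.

Total N = 1+1+1+1+1+1+1+7 = 14, so the proportions are 0.07143, 0.07143, 0.07143, 0.07143, 0.07143, 0.07143, 0.07143, 0.5 (working shown to 5 dp, full precision carried).
Each pᵢ ln pᵢ term: 0.07143×(-2.63906)=-0.18850, 0.07143×(-2.63906)=-0.18850, 0.07143×(-2.63906)=-0.18850, 0.07143×(-2.63906)=-0.18850, 0.07143×(-2.63906)=-0.18850, 0.07143×(-2.63906)=-0.18850, 0.07143×(-2.63906)=-0.18850, 0.5×(-0.69315)=-0.34657.
Sum = -1.66610, so H' = 1.666.

1.666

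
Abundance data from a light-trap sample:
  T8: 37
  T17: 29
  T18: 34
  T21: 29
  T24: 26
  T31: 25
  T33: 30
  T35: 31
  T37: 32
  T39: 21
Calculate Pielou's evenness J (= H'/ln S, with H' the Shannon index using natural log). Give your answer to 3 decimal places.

Total N = 37+29+34+29+26+25+30+31+32+21 = 294, so the proportions are 0.12585, 0.09864, 0.11565, 0.09864, 0.08844, 0.08503, 0.10204, 0.10544, 0.10884, 0.07143 (working shown to 5 dp, full precision carried).
H' = −Σ pᵢ ln pᵢ = −((-0.26085) + (-0.22848) + (-0.24947) + (-0.22848) + (-0.21450) + (-0.20958) + (-0.23290) + (-0.23720) + (-0.24140) + (-0.18850)) = 2.29136.
With S = 10 species, ln S = 2.30259, so J = 2.29136/2.30259 = 0.99512, i.e. 0.995 to 3 decimal places.

0.995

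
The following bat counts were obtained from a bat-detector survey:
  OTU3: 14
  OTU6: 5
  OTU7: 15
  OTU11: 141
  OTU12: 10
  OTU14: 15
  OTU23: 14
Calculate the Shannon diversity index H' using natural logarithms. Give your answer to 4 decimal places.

Total N = 14+5+15+141+10+15+14 = 214, so the proportions are 0.065421, 0.023364, 0.070093, 0.658879, 0.046729, 0.070093, 0.065421 (working shown to 6 dp, full precision carried).
Each pᵢ ln pᵢ term: 0.065421×(-2.726919)=-0.178397, 0.023364×(-3.756538)=-0.087770, 0.070093×(-2.657926)=-0.186303, 0.658879×(-0.417216)=-0.274895, 0.046729×(-3.063391)=-0.143149, 0.070093×(-2.657926)=-0.186303, 0.065421×(-2.726919)=-0.178397.
Sum = -1.235213, so H' = 1.2352.

1.2352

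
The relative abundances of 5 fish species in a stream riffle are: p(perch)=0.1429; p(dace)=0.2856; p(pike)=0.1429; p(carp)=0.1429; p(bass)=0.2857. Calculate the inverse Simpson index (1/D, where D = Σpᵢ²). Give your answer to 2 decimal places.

D = 0.1429² + 0.2856² + 0.1429² + 0.1429² + 0.2857² = 0.020420 + 0.081567 + 0.020420 + 0.020420 + 0.081624 = 0.224453 (working shown to 6 dp, full precision carried).
So 1/D = 4.4553, i.e. 4.46 to 2 decimal places.

4.46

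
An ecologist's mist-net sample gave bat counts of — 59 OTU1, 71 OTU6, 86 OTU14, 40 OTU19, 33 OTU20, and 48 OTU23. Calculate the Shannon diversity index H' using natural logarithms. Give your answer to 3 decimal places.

Total N = 59+71+86+40+33+48 = 337, so the proportions are 0.17507, 0.21068, 0.25519, 0.11869, 0.09792, 0.14243 (working shown to 5 dp, full precision carried).
Each pᵢ ln pᵢ term: 0.17507×(-1.74255)=-0.30507, 0.21068×(-1.55740)=-0.32812, 0.25519×(-1.36574)=-0.34853, 0.11869×(-2.13120)=-0.25296, 0.09792×(-2.32358)=-0.22753, 0.14243×(-1.94888)=-0.27759.
Sum = -1.73980, so H' = 1.740.

1.740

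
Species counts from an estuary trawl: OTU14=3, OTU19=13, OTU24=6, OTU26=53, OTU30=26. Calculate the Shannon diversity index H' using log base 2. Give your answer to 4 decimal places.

Total N = 3+13+6+53+26 = 101, so the proportions are 0.029703, 0.128713, 0.059406, 0.524752, 0.257426 (working shown to 6 dp, full precision carried).
Each pᵢ log₂ pᵢ term: 0.029703×(-5.073249)=-0.150691, 0.128713×(-2.957772)=-0.380703, 0.059406×(-4.073249)=-0.241975, 0.524752×(-0.930291)=-0.488173, 0.257426×(-1.957772)=-0.503981.
Sum = -1.765522, so H' = 1.7655.

1.7655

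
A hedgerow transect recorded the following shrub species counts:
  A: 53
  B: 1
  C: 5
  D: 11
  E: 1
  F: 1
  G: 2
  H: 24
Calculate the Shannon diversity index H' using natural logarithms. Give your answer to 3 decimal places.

1.294

Total N = 53+1+5+11+1+1+2+24 = 98, so the proportions are 0.54082, 0.0102, 0.05102, 0.11224, 0.0102, 0.0102, 0.02041, 0.2449 (working shown to 5 dp, full precision carried).
Each pᵢ ln pᵢ term: 0.54082×(-0.61468)=-0.33243, 0.0102×(-4.58497)=-0.04679, 0.05102×(-2.97553)=-0.15181, 0.11224×(-2.18707)=-0.24549, 0.0102×(-4.58497)=-0.04679, 0.0102×(-4.58497)=-0.04679, 0.02041×(-3.89182)=-0.07942, 0.2449×(-1.40691)=-0.34455.
Sum = -1.29406, so H' = 1.294.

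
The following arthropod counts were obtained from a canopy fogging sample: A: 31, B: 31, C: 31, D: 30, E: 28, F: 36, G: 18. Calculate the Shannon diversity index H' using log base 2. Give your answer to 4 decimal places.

Total N = 31+31+31+30+28+36+18 = 205, so the proportions are 0.15122, 0.15122, 0.15122, 0.146341, 0.136585, 0.17561, 0.087805 (working shown to 6 dp, full precision carried).
Each pᵢ log₂ pᵢ term: 0.15122×(-2.725284)=-0.412116, 0.15122×(-2.725284)=-0.412116, 0.15122×(-2.725284)=-0.412116, 0.146341×(-2.772590)=-0.405745, 0.136585×(-2.872125)=-0.392290, 0.17561×(-2.509555)=-0.440702, 0.087805×(-3.509555)=-0.308156.
Sum = -2.783242, so H' = 2.7832.

2.7832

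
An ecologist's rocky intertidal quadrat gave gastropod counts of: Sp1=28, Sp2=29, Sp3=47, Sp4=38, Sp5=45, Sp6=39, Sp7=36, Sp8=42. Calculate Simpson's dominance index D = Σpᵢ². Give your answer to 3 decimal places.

0.129

Total N = 28+29+47+38+45+39+36+42 = 304, so the proportions are 0.09211, 0.09539, 0.15461, 0.125, 0.14803, 0.12829, 0.11842, 0.13816 (working shown to 5 dp, full precision carried).
D = 0.09211² + 0.09539² + 0.15461² + 0.125² + 0.14803² + 0.12829² + 0.11842² + 0.13816² = 0.00848 + 0.00910 + 0.02390 + 0.01562 + 0.02191 + 0.01646 + 0.01402 + 0.01909 = 0.12859.
To 3 decimal places, D = 0.129.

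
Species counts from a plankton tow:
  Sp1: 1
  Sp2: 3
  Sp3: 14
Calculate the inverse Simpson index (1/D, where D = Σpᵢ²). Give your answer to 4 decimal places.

1.5728

Total N = 1+3+14 = 18, so the proportions are 0.0555556, 0.1666667, 0.7777778 (working shown to 7 dp, full precision carried).
D = 0.0555556² + 0.1666667² + 0.7777778² = 0.0030864 + 0.0277778 + 0.6049383 = 0.6358025.
So 1/D = 1.572816, i.e. 1.5728 to 4 decimal places.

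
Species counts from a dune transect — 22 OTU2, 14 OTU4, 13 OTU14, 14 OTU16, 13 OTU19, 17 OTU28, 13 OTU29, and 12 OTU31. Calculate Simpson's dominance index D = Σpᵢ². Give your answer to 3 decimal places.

0.130

Total N = 22+14+13+14+13+17+13+12 = 118, so the proportions are 0.18644, 0.11864, 0.11017, 0.11864, 0.11017, 0.14407, 0.11017, 0.10169 (working shown to 5 dp, full precision carried).
D = 0.18644² + 0.11864² + 0.11017² + 0.11864² + 0.11017² + 0.14407² + 0.11017² + 0.10169² = 0.03476 + 0.01408 + 0.01214 + 0.01408 + 0.01214 + 0.02076 + 0.01214 + 0.01034 = 0.13042.
To 3 decimal places, D = 0.130.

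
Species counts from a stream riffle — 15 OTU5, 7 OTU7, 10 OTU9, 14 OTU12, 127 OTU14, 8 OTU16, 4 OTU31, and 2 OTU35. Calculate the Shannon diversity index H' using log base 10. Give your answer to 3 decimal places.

0.523

Total N = 15+7+10+14+127+8+4+2 = 187, so the proportions are 0.08021, 0.03743, 0.05348, 0.07487, 0.67914, 0.04278, 0.02139, 0.0107 (working shown to 5 dp, full precision carried).
Each pᵢ log₁₀ pᵢ term: 0.08021×(-1.09575)=-0.08789, 0.03743×(-1.42674)=-0.05341, 0.05348×(-1.27184)=-0.06801, 0.07487×(-1.12571)=-0.08428, 0.67914×(-0.16804)=-0.11412, 0.04278×(-1.36875)=-0.05856, 0.02139×(-1.66978)=-0.03572, 0.0107×(-1.97081)=-0.02108.
Sum = -0.52307, so H' = 0.523.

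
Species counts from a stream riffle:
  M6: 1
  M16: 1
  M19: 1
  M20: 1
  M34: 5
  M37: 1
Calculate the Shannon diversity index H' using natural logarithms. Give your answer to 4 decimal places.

Total N = 1+1+1+1+5+1 = 10, so the proportions are 0.1, 0.1, 0.1, 0.1, 0.5, 0.1 (working shown to 6 dp, full precision carried).
Each pᵢ ln pᵢ term: 0.1×(-2.302585)=-0.230259, 0.1×(-2.302585)=-0.230259, 0.1×(-2.302585)=-0.230259, 0.1×(-2.302585)=-0.230259, 0.5×(-0.693147)=-0.346574, 0.1×(-2.302585)=-0.230259.
Sum = -1.497866, so H' = 1.4979.

1.4979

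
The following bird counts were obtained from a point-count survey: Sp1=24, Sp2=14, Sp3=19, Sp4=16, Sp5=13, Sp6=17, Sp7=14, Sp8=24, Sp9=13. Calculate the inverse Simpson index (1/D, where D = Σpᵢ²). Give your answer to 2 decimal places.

Total N = 24+14+19+16+13+17+14+24+13 = 154, so the proportions are 0.155844, 0.090909, 0.123377, 0.103896, 0.084416, 0.11039, 0.090909, 0.155844, 0.084416 (working shown to 6 dp, full precision carried).
D = 0.155844² + 0.090909² + 0.123377² + 0.103896² + 0.084416² + 0.11039² + 0.090909² + 0.155844² + 0.084416² = 0.024287 + 0.008264 + 0.015222 + 0.010794 + 0.007126 + 0.012186 + 0.008264 + 0.024287 + 0.007126 = 0.117558.
So 1/D = 8.5065, i.e. 8.51 to 2 decimal places.

8.51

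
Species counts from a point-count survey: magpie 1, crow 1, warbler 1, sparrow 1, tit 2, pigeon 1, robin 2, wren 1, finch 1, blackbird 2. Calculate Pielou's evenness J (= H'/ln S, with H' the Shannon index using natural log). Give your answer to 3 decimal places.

0.975

Total N = 1+1+1+1+2+1+2+1+1+2 = 13, so the proportions are 0.07692, 0.07692, 0.07692, 0.07692, 0.15385, 0.07692, 0.15385, 0.07692, 0.07692, 0.15385 (working shown to 5 dp, full precision carried).
H' = −Σ pᵢ ln pᵢ = −((-0.19730) + (-0.19730) + (-0.19730) + (-0.19730) + (-0.28797) + (-0.19730) + (-0.28797) + (-0.19730) + (-0.19730) + (-0.28797)) = 2.24504.
With S = 10 species, ln S = 2.30259, so J = 2.24504/2.30259 = 0.97501, i.e. 0.975 to 3 decimal places.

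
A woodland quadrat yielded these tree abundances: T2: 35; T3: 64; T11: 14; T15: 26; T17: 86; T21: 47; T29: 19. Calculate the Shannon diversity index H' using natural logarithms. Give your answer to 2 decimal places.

1.78

Total N = 35+64+14+26+86+47+19 = 291, so the proportions are 0.1203, 0.2199, 0.0481, 0.0893, 0.2955, 0.1615, 0.0653 (working shown to 4 dp, full precision carried).
Each pᵢ ln pᵢ term: 0.1203×(-2.1180)=-0.2547, 0.2199×(-1.5144)=-0.3331, 0.0481×(-3.0343)=-0.1460, 0.0893×(-2.4152)=-0.2158, 0.2955×(-1.2190)=-0.3602, 0.1615×(-1.8232)=-0.2945, 0.0653×(-2.7289)=-0.1782.
Sum = -1.7825, so H' = 1.78.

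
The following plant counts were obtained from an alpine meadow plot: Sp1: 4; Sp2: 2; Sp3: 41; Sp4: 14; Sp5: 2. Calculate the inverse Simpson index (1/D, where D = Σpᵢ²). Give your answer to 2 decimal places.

2.09

Total N = 4+2+41+14+2 = 63, so the proportions are 0.06349, 0.03175, 0.65079, 0.22222, 0.03175 (working shown to 5 dp, full precision carried).
D = 0.06349² + 0.03175² + 0.65079² + 0.22222² + 0.03175² = 0.00403 + 0.00101 + 0.42353 + 0.04938 + 0.00101 = 0.47896.
So 1/D = 2.0878, i.e. 2.09 to 2 decimal places.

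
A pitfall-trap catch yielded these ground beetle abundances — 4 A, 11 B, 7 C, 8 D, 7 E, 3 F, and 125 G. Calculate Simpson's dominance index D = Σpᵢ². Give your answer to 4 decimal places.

0.5852

Total N = 4+11+7+8+7+3+125 = 165, so the proportions are 0.024242, 0.066667, 0.042424, 0.048485, 0.042424, 0.018182, 0.757576 (working shown to 6 dp, full precision carried).
D = 0.024242² + 0.066667² + 0.042424² + 0.048485² + 0.042424² + 0.018182² + 0.757576² = 0.000588 + 0.004444 + 0.001800 + 0.002351 + 0.001800 + 0.000331 + 0.573921 = 0.585234.
To 4 decimal places, D = 0.5852.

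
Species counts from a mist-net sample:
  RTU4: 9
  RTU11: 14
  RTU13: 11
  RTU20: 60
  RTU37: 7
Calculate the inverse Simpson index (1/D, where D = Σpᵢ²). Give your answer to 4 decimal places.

2.5206

Total N = 9+14+11+60+7 = 101, so the proportions are 0.0891089, 0.1386139, 0.1089109, 0.5940594, 0.0693069 (working shown to 7 dp, full precision carried).
D = 0.0891089² + 0.1386139² + 0.1089109² + 0.5940594² + 0.0693069² = 0.0079404 + 0.0192138 + 0.0118616 + 0.3529066 + 0.0048035 = 0.3967258.
So 1/D = 2.520633, i.e. 2.5206 to 4 decimal places.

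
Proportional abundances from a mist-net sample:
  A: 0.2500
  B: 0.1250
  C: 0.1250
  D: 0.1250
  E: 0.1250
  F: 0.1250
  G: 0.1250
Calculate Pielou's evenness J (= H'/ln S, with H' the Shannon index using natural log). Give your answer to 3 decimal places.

0.980

H' = −Σ pᵢ ln pᵢ = −((-0.34657) + (-0.25993) + (-0.25993) + (-0.25993) + (-0.25993) + (-0.25993) + (-0.25993)) = 1.90615 (working shown to 5 dp, full precision carried).
With S = 7 species, ln S = 1.94591, so J = 1.90615/1.94591 = 0.97957, i.e. 0.980 to 3 decimal places.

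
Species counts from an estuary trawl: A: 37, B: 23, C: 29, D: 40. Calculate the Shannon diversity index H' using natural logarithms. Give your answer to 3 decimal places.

1.364

Total N = 37+23+29+40 = 129, so the proportions are 0.28682, 0.17829, 0.22481, 0.31008 (working shown to 5 dp, full precision carried).
Each pᵢ ln pᵢ term: 0.28682×(-1.24889)=-0.35821, 0.17829×(-1.72432)=-0.30744, 0.22481×(-1.49252)=-0.33553, 0.31008×(-1.17093)=-0.36308.
Sum = -1.36425, so H' = 1.364.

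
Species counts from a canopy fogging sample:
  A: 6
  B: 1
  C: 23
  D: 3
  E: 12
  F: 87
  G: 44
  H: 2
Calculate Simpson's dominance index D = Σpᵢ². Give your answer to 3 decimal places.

0.323

Total N = 6+1+23+3+12+87+44+2 = 178, so the proportions are 0.03371, 0.00562, 0.12921, 0.01685, 0.06742, 0.48876, 0.24719, 0.01124 (working shown to 5 dp, full precision carried).
D = 0.03371² + 0.00562² + 0.12921² + 0.01685² + 0.06742² + 0.48876² + 0.24719² + 0.01124² = 0.00114 + 0.00003 + 0.01670 + 0.00028 + 0.00454 + 0.23889 + 0.06110 + 0.00013 = 0.32281.
To 3 decimal places, D = 0.323.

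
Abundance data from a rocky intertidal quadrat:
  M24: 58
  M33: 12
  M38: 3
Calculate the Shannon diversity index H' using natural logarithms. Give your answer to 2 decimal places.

0.61

Total N = 58+12+3 = 73, so the proportions are 0.7945, 0.1644, 0.0411 (working shown to 4 dp, full precision carried).
Each pᵢ ln pᵢ term: 0.7945×(-0.2300)=-0.1828, 0.1644×(-1.8056)=-0.2968, 0.0411×(-3.1918)=-0.1312.
Sum = -0.6107, so H' = 0.61.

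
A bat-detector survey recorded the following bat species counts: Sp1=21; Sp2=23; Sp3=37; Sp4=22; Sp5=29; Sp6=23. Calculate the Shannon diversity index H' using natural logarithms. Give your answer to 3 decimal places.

Total N = 21+23+37+22+29+23 = 155, so the proportions are 0.13548, 0.14839, 0.23871, 0.14194, 0.1871, 0.14839 (working shown to 5 dp, full precision carried).
Each pᵢ ln pᵢ term: 0.13548×(-1.99890)=-0.27082, 0.14839×(-1.90793)=-0.28311, 0.23871×(-1.43251)=-0.34195, 0.14194×(-1.95238)=-0.27711, 0.1871×(-1.67613)=-0.31360, 0.14839×(-1.90793)=-0.28311.
Sum = -1.76971, so H' = 1.770.

1.770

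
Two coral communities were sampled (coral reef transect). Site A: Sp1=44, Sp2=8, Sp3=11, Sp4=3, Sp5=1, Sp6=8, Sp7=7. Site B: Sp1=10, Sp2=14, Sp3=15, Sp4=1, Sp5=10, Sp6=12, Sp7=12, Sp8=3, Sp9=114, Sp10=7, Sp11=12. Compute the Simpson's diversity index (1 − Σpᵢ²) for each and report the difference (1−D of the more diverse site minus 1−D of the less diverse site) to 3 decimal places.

Site A: N=82, proportions 0.53659, 0.09756, 0.13415, 0.03659, 0.0122, 0.09756, 0.08537, giving 1−D = 0.66627 (working shown to 5 dp, full precision carried).
Site B: N=210, proportions 0.04762, 0.06667, 0.07143, 0.00476, 0.04762, 0.05714, 0.05714, 0.01429, 0.54286, 0.03333, 0.05714, giving 1−D = 0.68009.
Difference = |0.66627 − 0.68009| = 0.01382, i.e. 0.014 to 3 decimal places.

0.014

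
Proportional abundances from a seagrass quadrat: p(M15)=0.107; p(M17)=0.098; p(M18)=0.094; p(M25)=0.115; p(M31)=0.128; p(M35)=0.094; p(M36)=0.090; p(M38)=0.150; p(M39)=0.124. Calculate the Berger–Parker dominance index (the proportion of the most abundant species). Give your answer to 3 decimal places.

The largest proportion is 0.15, i.e. d = 0.150 to 3 decimal places.

0.150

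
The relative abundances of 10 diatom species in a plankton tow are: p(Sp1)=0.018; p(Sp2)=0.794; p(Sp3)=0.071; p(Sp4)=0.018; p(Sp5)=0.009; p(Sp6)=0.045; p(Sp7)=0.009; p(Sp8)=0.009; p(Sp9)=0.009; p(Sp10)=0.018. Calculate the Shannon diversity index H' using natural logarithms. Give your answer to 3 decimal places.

0.897

Each pᵢ ln pᵢ term (working shown to 5 dp, full precision carried): 0.018×(-4.01738)=-0.07231, 0.794×(-0.23067)=-0.18315, 0.071×(-2.64508)=-0.18780, 0.018×(-4.01738)=-0.07231, 0.009×(-4.71053)=-0.04239, 0.045×(-3.10109)=-0.13955, 0.009×(-4.71053)=-0.04239, 0.009×(-4.71053)=-0.04239, 0.009×(-4.71053)=-0.04239, 0.018×(-4.01738)=-0.07231.
Sum = -0.89702, so H' = 0.897.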